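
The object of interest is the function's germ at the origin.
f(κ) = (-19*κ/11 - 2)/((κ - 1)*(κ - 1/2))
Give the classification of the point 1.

The denominator factor κ - 1 vanishes at 1 and appears to the power 1; the numerator there equals -41/11, nonzero, and no other factor vanishes.
Hence a pole whose order is the multiplicity, 1.

The point is a pole of order 1.


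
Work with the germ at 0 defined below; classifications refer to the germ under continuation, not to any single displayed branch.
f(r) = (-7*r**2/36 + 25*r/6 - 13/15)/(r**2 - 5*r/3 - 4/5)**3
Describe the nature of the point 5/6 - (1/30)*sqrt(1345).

The point is a pole of order 3.

The denominator factor r**2 - 5*r/3 - 4/5 vanishes at 5/6 - (1/30)*sqrt(1345) and appears to the power 3; the numerator there equals 7063/3240 - (83/648)*sqrt(1345), nonzero, and no other factor vanishes.
Hence a pole whose order is the multiplicity, 3.


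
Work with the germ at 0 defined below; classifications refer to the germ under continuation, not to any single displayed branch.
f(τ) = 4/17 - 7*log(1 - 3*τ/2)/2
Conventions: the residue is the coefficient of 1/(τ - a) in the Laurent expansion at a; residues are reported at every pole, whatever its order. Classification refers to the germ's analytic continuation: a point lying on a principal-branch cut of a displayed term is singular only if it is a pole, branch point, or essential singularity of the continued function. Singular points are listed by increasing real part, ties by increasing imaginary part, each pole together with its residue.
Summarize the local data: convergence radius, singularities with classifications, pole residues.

Branch term (-7/2)*log(1 - τ/(2/3)): its argument vanishes at τ = 2/3, a logarithmic branch point, modulus 2/3.
The radius of convergence is the smallest modulus among the singular points: 2/3.

Radius of convergence at 0: 2/3.
At 2/3: a logarithmic branch point.


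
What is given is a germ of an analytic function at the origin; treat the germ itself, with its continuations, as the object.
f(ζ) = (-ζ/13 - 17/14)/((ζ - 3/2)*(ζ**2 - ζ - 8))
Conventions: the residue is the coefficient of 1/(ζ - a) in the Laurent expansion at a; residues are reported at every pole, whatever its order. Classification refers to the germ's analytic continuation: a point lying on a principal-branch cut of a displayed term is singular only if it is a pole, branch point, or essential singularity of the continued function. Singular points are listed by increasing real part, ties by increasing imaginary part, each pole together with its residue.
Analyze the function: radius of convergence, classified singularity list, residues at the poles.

Radius of convergence at 0: 3/2.
At 1/2 - (1/2)*sqrt(33): a pole of order 1; residue -242/2639 + (229/29029)*sqrt(33).
At 3/2: a pole of order 1; residue 484/2639.
At 1/2 + (1/2)*sqrt(33): a pole of order 1; residue -242/2639 - (229/29029)*sqrt(33).

Denominator factor (ζ - 3/2): pole of order 1 at 3/2, modulus 3/2.
Denominator factor (ζ**2 - ζ - 8): discriminant 33, real irrational roots 1/2 + (1/2)*sqrt(33) and 1/2 - (1/2)*sqrt(33); poles of order 1, moduli 1/2 + (1/2)*sqrt(33) and -1/2 + (1/2)*sqrt(33).
The radius of convergence is the smallest modulus among the singular points: 3/2.
The factor ζ**2 - ζ - 8 splits as (ζ - a)(ζ - a') with a = 1/2 - (1/2)*sqrt(33), a' = 1/2 + (1/2)*sqrt(33). At the order-1 pole a set g(ζ) = (ζ - a)*f(ζ) = [(-ζ/13 - 17/14)/(ζ - 3/2)] / (ζ - a').
Simple pole: residue = g(a) at a = 1/2 - (1/2)*sqrt(33), which is -242/2639 + (229/29029)*sqrt(33).
At the order-1 pole 3/2 set g(ζ) = (ζ - (3/2))*f(ζ) = (-ζ/13 - 17/14)/(ζ**2 - ζ - 8).
Simple pole: residue = g(a) at a = 3/2, which is 484/2639.
The factor ζ**2 - ζ - 8 splits as (ζ - a)(ζ - a') with a = 1/2 + (1/2)*sqrt(33), a' = 1/2 - (1/2)*sqrt(33). At the order-1 pole a set g(ζ) = (ζ - a)*f(ζ) = [(-ζ/13 - 17/14)/(ζ - 3/2)] / (ζ - a').
Simple pole: residue = g(a) at a = 1/2 + (1/2)*sqrt(33), which is -242/2639 - (229/29029)*sqrt(33).
List the singular points by increasing real part (a conjugate pair: the negative imaginary part first).


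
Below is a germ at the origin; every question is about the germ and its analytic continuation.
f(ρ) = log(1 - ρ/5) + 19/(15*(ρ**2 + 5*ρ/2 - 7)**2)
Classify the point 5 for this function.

The term (1)*log(1 - ρ/(5)) has argument 1 - 5/(5) = 0 at 5: a logarithmic (infinitely-sheeted) branch point; the remaining terms are analytic or single-valued there.

The point is a logarithmic branch point.


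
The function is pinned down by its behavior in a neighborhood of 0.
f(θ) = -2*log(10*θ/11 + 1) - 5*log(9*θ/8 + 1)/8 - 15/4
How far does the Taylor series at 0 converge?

Branch term (-5/8)*log(1 - θ/(-8/9)): its argument vanishes at θ = -8/9, a logarithmic branch point, modulus 8/9.
Branch term (-2)*log(1 - θ/(-11/10)): its argument vanishes at θ = -11/10, a logarithmic branch point, modulus 11/10.
The radius of convergence is the smallest modulus among the singular points: 8/9.

The radius of convergence is 8/9.


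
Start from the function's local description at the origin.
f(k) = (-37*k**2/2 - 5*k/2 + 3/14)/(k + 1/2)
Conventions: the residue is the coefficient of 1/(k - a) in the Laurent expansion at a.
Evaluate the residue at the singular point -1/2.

At the order-1 pole -1/2 set g(k) = (k - (-1/2))*f(k) = -37*k**2/2 - 5*k/2 + 3/14.
Simple pole: residue = g(a) at a = -1/2, which is -177/56.

The residue is -177/56.


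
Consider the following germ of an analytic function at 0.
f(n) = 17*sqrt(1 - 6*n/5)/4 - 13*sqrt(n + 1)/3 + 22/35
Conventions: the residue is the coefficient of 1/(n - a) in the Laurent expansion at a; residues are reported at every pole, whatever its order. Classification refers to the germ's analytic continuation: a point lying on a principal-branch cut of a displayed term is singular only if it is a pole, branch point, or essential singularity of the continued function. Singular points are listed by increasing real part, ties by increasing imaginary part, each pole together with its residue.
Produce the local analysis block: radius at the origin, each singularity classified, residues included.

Branch term (-13/3)*sqrt(1 - n/(-1)): its argument vanishes at n = -1, a square-root branch point, modulus 1.
Branch term (17/4)*sqrt(1 - n/(5/6)): its argument vanishes at n = 5/6, a square-root branch point, modulus 5/6.
The radius of convergence is the smallest modulus among the singular points: 5/6.
List the singular points by increasing real part (a conjugate pair: the negative imaginary part first).

Radius of convergence at 0: 5/6.
At -1: an algebraic (square-root) branch point.
At 5/6: an algebraic (square-root) branch point.


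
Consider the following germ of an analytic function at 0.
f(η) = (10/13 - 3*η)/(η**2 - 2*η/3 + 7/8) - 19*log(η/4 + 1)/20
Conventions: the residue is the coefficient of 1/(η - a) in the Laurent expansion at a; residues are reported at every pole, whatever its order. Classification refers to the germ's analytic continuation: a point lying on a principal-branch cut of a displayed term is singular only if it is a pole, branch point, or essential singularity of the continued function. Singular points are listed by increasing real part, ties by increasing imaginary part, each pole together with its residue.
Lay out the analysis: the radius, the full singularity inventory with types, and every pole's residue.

Denominator factor (η**2 - 2*η/3 + 7/8): discriminant -55/18, complex-conjugate roots (1/3) + ((1/12)*sqrt(110))*i and (1/3) - ((1/12)*sqrt(110))*i; poles of order 1, moduli (1/4)*sqrt(14) and (1/4)*sqrt(14).
Branch term (-19/20)*log(1 - η/(-4)): its argument vanishes at η = -4, a logarithmic branch point, modulus 4.
The radius of convergence is the smallest modulus among the singular points: (1/4)*sqrt(14).
The branch term is analytic at (1/3) - ((1/12)*sqrt(110))*i and contributes nothing to the residue; only the rational part matters.
The factor η**2 - 2*η/3 + 7/8 splits as (η - a)(η - a') with a = (1/3) - ((1/12)*sqrt(110))*i, a' = (1/3) + ((1/12)*sqrt(110))*i. At the order-1 pole a set g(η) = (η - a)*(rational part) = [10/13 - 3*η] / (η - a').
Simple pole: residue = g(a) at a = (1/3) - ((1/12)*sqrt(110))*i, which is (-3/2) - ((9/715)*sqrt(110))*i.
The branch term is analytic at (1/3) + ((1/12)*sqrt(110))*i and contributes nothing to the residue; only the rational part matters.
The factor η**2 - 2*η/3 + 7/8 splits as (η - a)(η - a') with a = (1/3) + ((1/12)*sqrt(110))*i, a' = (1/3) - ((1/12)*sqrt(110))*i. At the order-1 pole a set g(η) = (η - a)*(rational part) = [10/13 - 3*η] / (η - a').
Simple pole: residue = g(a) at a = (1/3) + ((1/12)*sqrt(110))*i, which is (-3/2) + ((9/715)*sqrt(110))*i.
List the singular points by increasing real part (a conjugate pair: the negative imaginary part first).

Radius of convergence at 0: (1/4)*sqrt(14).
At -4: a logarithmic branch point.
At (1/3) - ((1/12)*sqrt(110))*i: a pole of order 1; residue (-3/2) - ((9/715)*sqrt(110))*i.
At (1/3) + ((1/12)*sqrt(110))*i: a pole of order 1; residue (-3/2) + ((9/715)*sqrt(110))*i.


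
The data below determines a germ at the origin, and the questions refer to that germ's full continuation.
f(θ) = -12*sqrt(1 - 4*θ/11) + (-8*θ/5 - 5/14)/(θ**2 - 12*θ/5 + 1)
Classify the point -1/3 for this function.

Denominator factors: θ**2 - 12*θ/5 + 1 = 86/45 at θ = -1/3 — none vanishes.
Branch term sqrt(1 - θ/(11/4)): argument at -1/3 is 37/33, nonzero, so -1/3 is not its branch point (a point on a principal cut is still regular for the continued germ).
So the germ continues analytically to -1/3.

The point is a regular point.


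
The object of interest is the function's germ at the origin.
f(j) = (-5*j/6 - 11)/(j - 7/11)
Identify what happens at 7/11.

The point is a pole of order 1.

The denominator factor j - 7/11 vanishes at 7/11 and appears to the power 1; the numerator there equals -761/66, nonzero, and no other factor vanishes.
Hence a pole whose order is the multiplicity, 1.


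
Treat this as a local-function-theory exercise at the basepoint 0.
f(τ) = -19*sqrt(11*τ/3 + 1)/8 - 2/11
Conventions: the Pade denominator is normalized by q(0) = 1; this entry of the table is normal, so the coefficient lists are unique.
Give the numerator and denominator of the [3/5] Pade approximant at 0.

The Pade approximant has numerator coefficients [-225/88, -6896757173/362614656, -10657460033/241743104, -268913742383/8702751744]; denominator coefficients [1, 259984879/45326832, 1228679617/135980496, 4552173065/1631765952, -9837800335/19581191424, 63852373123/469948594176].

Taylor coefficients needed (expand at 0): a_0 = -225/88, a_1 = -209/48, a_2 = 2299/576, a_3 = -25289/3456, a_4 = 1390895/82944, a_5 = -21419783/497664, a_6 = 235617613/1990656, a_7 = -4072818739/11943936, a_8 = 582413079677/573308928.
Write the denominator as Q(τ) = 1 + q1*τ + q2*τ^2 + q3*τ^3 + q4*τ^4 + q5*τ^5. Requiring Q*f - P = O(τ^9) with deg P <= 3 kills the coefficients of τ^4..τ^8 in Q*f:
  τ^4: a_4 + q1*a_3 + q2*a_2 + q3*a_1 + q4*a_0 = 0, i.e. 1390895/82944 + (-25289/3456)*q1 + (2299/576)*q2 + (-209/48)*q3 + (-225/88)*q4 = 0.
  τ^5: a_5 + q1*a_4 + q2*a_3 + q3*a_2 + q4*a_1 + q5*a_0 = 0, i.e. -21419783/497664 + (1390895/82944)*q1 + (-25289/3456)*q2 + (2299/576)*q3 + (-209/48)*q4 + (-225/88)*q5 = 0.
  τ^6: a_6 + q1*a_5 + q2*a_4 + q3*a_3 + q4*a_2 + q5*a_1 = 0, i.e. 235617613/1990656 + (-21419783/497664)*q1 + (1390895/82944)*q2 + (-25289/3456)*q3 + (2299/576)*q4 + (-209/48)*q5 = 0.
  τ^7: a_7 + q1*a_6 + q2*a_5 + q3*a_4 + q4*a_3 + q5*a_2 = 0, i.e. -4072818739/11943936 + (235617613/1990656)*q1 + (-21419783/497664)*q2 + (1390895/82944)*q3 + (-25289/3456)*q4 + (2299/576)*q5 = 0.
  τ^8: a_8 + q1*a_7 + q2*a_6 + q3*a_5 + q4*a_4 + q5*a_3 = 0, i.e. 582413079677/573308928 + (-4072818739/11943936)*q1 + (235617613/1990656)*q2 + (-21419783/497664)*q3 + (1390895/82944)*q4 + (-25289/3456)*q5 = 0.
Solving this linear system: q1 = 259984879/45326832, q2 = 1228679617/135980496, q3 = 4552173065/1631765952, q4 = -9837800335/19581191424, q5 = 63852373123/469948594176.
The numerator is Q*f truncated at degree 3: P0 = a_0 = -225/88; P1 = a_1 + q1*a_0 = -6896757173/362614656; P2 = a_2 + q1*a_1 + q2*a_0 = -10657460033/241743104; P3 = a_3 + q1*a_2 + q2*a_1 + q3*a_0 = -268913742383/8702751744.


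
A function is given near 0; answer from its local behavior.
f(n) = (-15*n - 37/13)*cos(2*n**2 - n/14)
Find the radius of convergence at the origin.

The radius of convergence is infinite.

The factor cos(2*n**2 - n/14) is entire and contributes no finite singular point.
The polynomial part has no poles.
No finite singular points: the Taylor series at 0 converges everywhere.


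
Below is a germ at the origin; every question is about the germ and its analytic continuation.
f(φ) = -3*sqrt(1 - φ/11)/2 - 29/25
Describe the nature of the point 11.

The term (-3/2)*sqrt(1 - φ/(11)) has argument 1 - 11/(11) = 0 at 11: a square-root (algebraic, two-sheeted) branch point; the remaining terms are analytic or single-valued there.

The point is an algebraic (square-root) branch point.


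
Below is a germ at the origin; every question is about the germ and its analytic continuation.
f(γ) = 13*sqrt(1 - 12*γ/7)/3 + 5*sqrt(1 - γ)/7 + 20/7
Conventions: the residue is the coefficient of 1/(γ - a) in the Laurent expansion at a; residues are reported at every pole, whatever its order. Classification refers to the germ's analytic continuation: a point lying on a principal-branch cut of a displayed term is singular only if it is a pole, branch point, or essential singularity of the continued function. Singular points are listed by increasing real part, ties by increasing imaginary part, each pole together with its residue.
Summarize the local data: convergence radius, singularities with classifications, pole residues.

Radius of convergence at 0: 7/12.
At 7/12: an algebraic (square-root) branch point.
At 1: an algebraic (square-root) branch point.

Branch term (13/3)*sqrt(1 - γ/(7/12)): its argument vanishes at γ = 7/12, a square-root branch point, modulus 7/12.
Branch term (5/7)*sqrt(1 - γ/(1)): its argument vanishes at γ = 1, a square-root branch point, modulus 1.
The radius of convergence is the smallest modulus among the singular points: 7/12.
List the singular points by increasing real part (a conjugate pair: the negative imaginary part first).


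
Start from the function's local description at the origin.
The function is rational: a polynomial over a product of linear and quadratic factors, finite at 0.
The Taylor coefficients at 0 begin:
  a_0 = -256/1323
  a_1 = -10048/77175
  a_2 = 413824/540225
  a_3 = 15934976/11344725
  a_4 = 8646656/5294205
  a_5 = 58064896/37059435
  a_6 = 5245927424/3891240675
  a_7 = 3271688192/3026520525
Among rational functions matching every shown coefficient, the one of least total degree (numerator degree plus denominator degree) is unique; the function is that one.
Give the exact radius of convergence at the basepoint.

No rational of total degree below 5 reproduces all 8 coefficients; solving the [2/3] Pade equations on them gives f(κ) = (-30*κ**2/7 - 27*κ/25 + 28/27)/(κ - 7/4)**3, whose expansion matches every shown term.
Denominator factor (κ - 7/4)^3: pole of order 3 at 7/4, modulus 7/4.
The radius of convergence is the smallest modulus among the singular points: 7/4.

The radius of convergence is 7/4.


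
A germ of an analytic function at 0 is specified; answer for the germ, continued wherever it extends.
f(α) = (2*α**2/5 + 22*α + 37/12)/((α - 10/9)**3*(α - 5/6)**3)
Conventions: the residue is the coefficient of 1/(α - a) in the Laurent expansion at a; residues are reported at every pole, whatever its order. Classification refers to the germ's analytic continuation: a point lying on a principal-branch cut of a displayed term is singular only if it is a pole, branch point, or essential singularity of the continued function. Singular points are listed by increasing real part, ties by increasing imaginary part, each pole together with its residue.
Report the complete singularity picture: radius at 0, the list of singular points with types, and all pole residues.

Radius of convergence at 0: 5/6.
At 5/6: a pole of order 3; residue -281708928/3125.
At 10/9: a pole of order 3; residue 281708928/3125.

Denominator factor (α - 5/6)^3: pole of order 3 at 5/6, modulus 5/6.
Denominator factor (α - 10/9)^3: pole of order 3 at 10/9, modulus 10/9.
The radius of convergence is the smallest modulus among the singular points: 5/6.
At the order-3 pole 5/6 set g(α) = (α - (5/6))^3*f(α) = (2*α**2/5 + 22*α + 37/12)/(α - 10/9)**3.
Order-3 pole: residue = g''(a)/2; g''(5/6) = -563417856/3125, so the residue is -281708928/3125.
At the order-3 pole 10/9 set g(α) = (α - (10/9))^3*f(α) = (2*α**2/5 + 22*α + 37/12)/(α - 5/6)**3.
Order-3 pole: residue = g''(a)/2; g''(10/9) = 563417856/3125, so the residue is 281708928/3125.
List the singular points by increasing real part (a conjugate pair: the negative imaginary part first).


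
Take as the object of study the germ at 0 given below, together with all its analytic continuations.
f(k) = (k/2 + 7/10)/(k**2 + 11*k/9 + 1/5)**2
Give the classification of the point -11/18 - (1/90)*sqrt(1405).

The denominator factor k**2 + 11*k/9 + 1/5 vanishes at -11/18 - (1/90)*sqrt(1405) and appears to the power 2; the numerator there equals 71/180 - (1/180)*sqrt(1405), nonzero, and no other factor vanishes.
Hence a pole whose order is the multiplicity, 2.

The point is a pole of order 2.


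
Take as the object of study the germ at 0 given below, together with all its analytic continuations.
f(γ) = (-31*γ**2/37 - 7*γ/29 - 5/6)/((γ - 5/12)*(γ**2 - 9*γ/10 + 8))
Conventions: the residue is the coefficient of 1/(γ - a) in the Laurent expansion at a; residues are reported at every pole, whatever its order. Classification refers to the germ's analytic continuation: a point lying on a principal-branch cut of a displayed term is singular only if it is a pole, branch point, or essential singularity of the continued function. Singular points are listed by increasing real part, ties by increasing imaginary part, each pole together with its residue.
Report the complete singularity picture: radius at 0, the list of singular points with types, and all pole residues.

Denominator factor (γ**2 - 9*γ/10 + 8): discriminant -3119/100, complex-conjugate roots (9/20) + ((1/20)*sqrt(3119))*i and (9/20) - ((1/20)*sqrt(3119))*i; poles of order 1, moduli (2)*sqrt(2) and (2)*sqrt(2).
Denominator factor (γ - 5/12): pole of order 1 at 5/12, modulus 5/12.
The radius of convergence is the smallest modulus among the singular points: 5/12.
At the order-1 pole 5/12 set g(γ) = (γ - (5/12))*f(γ) = (-31*γ**2/37 - 7*γ/29 - 5/6)/(γ**2 - 9*γ/10 + 8).
Simple pole: residue = g(a) at a = 5/12, which is -166775/1204979.
The factor γ**2 - 9*γ/10 + 8 splits as (γ - a)(γ - a') with a = (9/20) - ((1/20)*sqrt(3119))*i, a' = (9/20) + ((1/20)*sqrt(3119))*i. At the order-1 pole a set g(γ) = (γ - a)*f(γ) = [(-31*γ**2/37 - 7*γ/29 - 5/6)/(γ - 5/12)] / (γ - a').
Simple pole: residue = g(a) at a = (9/20) - ((1/20)*sqrt(3119))*i, which is (-421401/1204979) - ((11713829/3758329501)*sqrt(3119))*i.
The factor γ**2 - 9*γ/10 + 8 splits as (γ - a)(γ - a') with a = (9/20) + ((1/20)*sqrt(3119))*i, a' = (9/20) - ((1/20)*sqrt(3119))*i. At the order-1 pole a set g(γ) = (γ - a)*f(γ) = [(-31*γ**2/37 - 7*γ/29 - 5/6)/(γ - 5/12)] / (γ - a').
Simple pole: residue = g(a) at a = (9/20) + ((1/20)*sqrt(3119))*i, which is (-421401/1204979) + ((11713829/3758329501)*sqrt(3119))*i.
List the singular points by increasing real part (a conjugate pair: the negative imaginary part first).

Radius of convergence at 0: 5/12.
At 5/12: a pole of order 1; residue -166775/1204979.
At (9/20) - ((1/20)*sqrt(3119))*i: a pole of order 1; residue (-421401/1204979) - ((11713829/3758329501)*sqrt(3119))*i.
At (9/20) + ((1/20)*sqrt(3119))*i: a pole of order 1; residue (-421401/1204979) + ((11713829/3758329501)*sqrt(3119))*i.


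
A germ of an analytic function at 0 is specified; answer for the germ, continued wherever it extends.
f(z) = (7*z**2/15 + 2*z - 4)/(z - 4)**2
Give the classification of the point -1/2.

The point is a regular point.

Denominator factors: z - 4 = -9/2 at z = -1/2 — none vanishes.
So the germ continues analytically to -1/2.


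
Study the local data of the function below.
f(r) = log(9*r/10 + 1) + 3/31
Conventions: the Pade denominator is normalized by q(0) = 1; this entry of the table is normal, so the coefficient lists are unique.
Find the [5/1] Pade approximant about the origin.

The Pade approximant has numerator coefficients [3/31, 603/620, 27/100, -243/4000, 729/40000, -19683/4000000]; denominator coefficients [1, 3/4].

Taylor coefficients needed (expand at 0): a_0 = 3/31, a_1 = 9/10, a_2 = -81/200, a_3 = 243/1000, a_4 = -6561/40000, a_5 = 59049/500000, a_6 = -177147/2000000.
Write the denominator as Q(r) = 1 + q1*r. Requiring Q*f - P = O(r^7) with deg P <= 5 kills the coefficients of r^6..r^6 in Q*f:
  r^6: a_6 + q1*a_5 = 0, i.e. -177147/2000000 + (59049/500000)*q1 = 0.
Solving this linear system: q1 = 3/4.
The numerator is Q*f truncated at degree 5: P0 = a_0 = 3/31; P1 = a_1 + q1*a_0 = 603/620; P2 = a_2 + q1*a_1 = 27/100; P3 = a_3 + q1*a_2 = -243/4000; P4 = a_4 + q1*a_3 = 729/40000; P5 = a_5 + q1*a_4 = -19683/4000000.


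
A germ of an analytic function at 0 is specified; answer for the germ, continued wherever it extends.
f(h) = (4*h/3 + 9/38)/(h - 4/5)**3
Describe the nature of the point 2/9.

The point is a regular point.

Denominator factors: h - 4/5 = -26/45 at h = 2/9 — none vanishes.
So the germ continues analytically to 2/9.


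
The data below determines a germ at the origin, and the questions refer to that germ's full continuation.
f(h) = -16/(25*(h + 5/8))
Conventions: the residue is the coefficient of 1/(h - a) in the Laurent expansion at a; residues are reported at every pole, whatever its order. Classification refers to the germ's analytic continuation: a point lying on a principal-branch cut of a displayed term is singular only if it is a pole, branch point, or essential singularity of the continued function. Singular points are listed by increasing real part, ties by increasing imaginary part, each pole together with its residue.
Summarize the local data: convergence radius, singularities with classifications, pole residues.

Denominator factor (h + 5/8): pole of order 1 at -5/8, modulus 5/8.
The radius of convergence is the smallest modulus among the singular points: 5/8.
At the order-1 pole -5/8 set g(h) = (h - (-5/8))*f(h) = -16/25.
Simple pole: residue = g(a) at a = -5/8, which is -16/25.

Radius of convergence at 0: 5/8.
At -5/8: a pole of order 1; residue -16/25.


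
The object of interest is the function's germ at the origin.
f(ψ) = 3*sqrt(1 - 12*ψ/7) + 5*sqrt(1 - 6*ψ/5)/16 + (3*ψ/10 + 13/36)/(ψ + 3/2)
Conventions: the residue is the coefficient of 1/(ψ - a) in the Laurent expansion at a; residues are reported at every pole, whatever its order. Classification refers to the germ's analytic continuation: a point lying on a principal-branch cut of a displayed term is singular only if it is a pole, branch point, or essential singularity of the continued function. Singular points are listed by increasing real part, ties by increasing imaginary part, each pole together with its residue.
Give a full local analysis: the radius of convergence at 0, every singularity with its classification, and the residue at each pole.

Radius of convergence at 0: 7/12.
At -3/2: a pole of order 1; residue -4/45.
At 7/12: an algebraic (square-root) branch point.
At 5/6: an algebraic (square-root) branch point.

Denominator factor (ψ + 3/2): pole of order 1 at -3/2, modulus 3/2.
Branch term (5/16)*sqrt(1 - ψ/(5/6)): its argument vanishes at ψ = 5/6, a square-root branch point, modulus 5/6.
Branch term (3)*sqrt(1 - ψ/(7/12)): its argument vanishes at ψ = 7/12, a square-root branch point, modulus 7/12.
The radius of convergence is the smallest modulus among the singular points: 7/12.
The branch terms are analytic at -3/2 and contribute nothing to the residue; only the rational part matters.
At the order-1 pole -3/2 set g(ψ) = (ψ - (-3/2))*(rational part) = 3*ψ/10 + 13/36.
Simple pole: residue = g(a) at a = -3/2, which is -4/45.
List the singular points by increasing real part (a conjugate pair: the negative imaginary part first).


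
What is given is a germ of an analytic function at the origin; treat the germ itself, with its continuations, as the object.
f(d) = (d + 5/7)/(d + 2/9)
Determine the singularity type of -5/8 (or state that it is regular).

Denominator factors: d + 2/9 = -29/72 at d = -5/8 — none vanishes.
So the germ continues analytically to -5/8.

The point is a regular point.


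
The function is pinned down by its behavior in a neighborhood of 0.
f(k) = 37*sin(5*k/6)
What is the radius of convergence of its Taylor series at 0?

The radius of convergence is infinite.

The factor sin(5*k/6) is entire and contributes no finite singular point.
The polynomial part has no poles.
No finite singular points: the Taylor series at 0 converges everywhere.


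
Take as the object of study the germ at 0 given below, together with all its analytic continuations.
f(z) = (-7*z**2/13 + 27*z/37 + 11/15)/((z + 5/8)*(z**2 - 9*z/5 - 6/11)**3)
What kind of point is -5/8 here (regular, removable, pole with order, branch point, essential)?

The denominator factor z + 5/8 vanishes at -5/8 and appears to the power 1; the numerator there equals 30899/461760, nonzero, and no other factor vanishes.
Hence a pole whose order is the multiplicity, 1.

The point is a pole of order 1.


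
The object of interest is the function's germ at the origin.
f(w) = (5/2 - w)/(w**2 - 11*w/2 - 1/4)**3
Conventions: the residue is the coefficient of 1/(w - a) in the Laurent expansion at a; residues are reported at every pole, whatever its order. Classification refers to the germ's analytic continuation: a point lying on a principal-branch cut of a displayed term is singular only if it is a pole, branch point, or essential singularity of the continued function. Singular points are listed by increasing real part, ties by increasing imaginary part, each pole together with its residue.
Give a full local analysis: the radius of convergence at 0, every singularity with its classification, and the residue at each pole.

Radius of convergence at 0: -11/4 + (5/4)*sqrt(5).
At 11/4 - (5/4)*sqrt(5): a pole of order 3; residue (48/390625)*sqrt(5).
At 11/4 + (5/4)*sqrt(5): a pole of order 3; residue -(48/390625)*sqrt(5).

Denominator factor (w**2 - 11*w/2 - 1/4)^3: discriminant 125/4, real irrational roots 11/4 + (5/4)*sqrt(5) and 11/4 - (5/4)*sqrt(5); poles of order 3, moduli 11/4 + (5/4)*sqrt(5) and -11/4 + (5/4)*sqrt(5).
The radius of convergence is the smallest modulus among the singular points: -11/4 + (5/4)*sqrt(5).
The factor w**2 - 11*w/2 - 1/4 splits as (w - a)(w - a') with a = 11/4 - (5/4)*sqrt(5), a' = 11/4 + (5/4)*sqrt(5). At the order-3 pole a set g(w) = (w - a)^3*f(w) = [5/2 - w] / (w - a')^3.
Order-3 pole: residue = g''(a)/2; g''(11/4 - (5/4)*sqrt(5)) = (96/390625)*sqrt(5), so the residue is (48/390625)*sqrt(5).
The factor w**2 - 11*w/2 - 1/4 splits as (w - a)(w - a') with a = 11/4 + (5/4)*sqrt(5), a' = 11/4 - (5/4)*sqrt(5). At the order-3 pole a set g(w) = (w - a)^3*f(w) = [5/2 - w] / (w - a')^3.
Order-3 pole: residue = g''(a)/2; g''(11/4 + (5/4)*sqrt(5)) = -(96/390625)*sqrt(5), so the residue is -(48/390625)*sqrt(5).
List the singular points by increasing real part (a conjugate pair: the negative imaginary part first).


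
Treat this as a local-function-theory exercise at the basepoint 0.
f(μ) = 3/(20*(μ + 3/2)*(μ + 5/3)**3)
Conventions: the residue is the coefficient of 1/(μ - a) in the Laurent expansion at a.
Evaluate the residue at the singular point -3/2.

At the order-1 pole -3/2 set g(μ) = (μ - (-3/2))*f(μ) = 3/(20*(μ + 5/3)**3).
Simple pole: residue = g(a) at a = -3/2, which is 162/5.

The residue is 162/5.


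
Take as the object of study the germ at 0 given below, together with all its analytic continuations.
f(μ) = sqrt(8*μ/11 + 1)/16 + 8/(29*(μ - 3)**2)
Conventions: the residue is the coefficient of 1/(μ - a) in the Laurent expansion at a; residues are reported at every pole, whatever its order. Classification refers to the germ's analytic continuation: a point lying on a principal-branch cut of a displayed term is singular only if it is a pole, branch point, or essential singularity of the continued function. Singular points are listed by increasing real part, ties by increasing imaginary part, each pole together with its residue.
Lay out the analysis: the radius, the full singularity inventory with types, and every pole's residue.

Denominator factor (μ - 3)^2: pole of order 2 at 3, modulus 3.
Branch term (1/16)*sqrt(1 - μ/(-11/8)): its argument vanishes at μ = -11/8, a square-root branch point, modulus 11/8.
The radius of convergence is the smallest modulus among the singular points: 11/8.
The branch term is analytic at 3 and contributes nothing to the residue; only the rational part matters.
At the order-2 pole 3 set g(μ) = (μ - (3))^2*(rational part) = 8/29.
Order-2 pole: residue = g'(a); g'(3) = 0, so the residue is 0.
List the singular points by increasing real part (a conjugate pair: the negative imaginary part first).

Radius of convergence at 0: 11/8.
At -11/8: an algebraic (square-root) branch point.
At 3: a pole of order 2; residue 0.


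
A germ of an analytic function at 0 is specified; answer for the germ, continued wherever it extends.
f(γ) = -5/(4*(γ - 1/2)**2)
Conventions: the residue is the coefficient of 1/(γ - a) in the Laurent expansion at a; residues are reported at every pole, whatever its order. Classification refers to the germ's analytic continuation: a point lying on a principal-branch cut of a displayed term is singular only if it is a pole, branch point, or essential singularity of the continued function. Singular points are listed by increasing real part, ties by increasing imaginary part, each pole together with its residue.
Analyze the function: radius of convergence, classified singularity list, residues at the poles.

Denominator factor (γ - 1/2)^2: pole of order 2 at 1/2, modulus 1/2.
The radius of convergence is the smallest modulus among the singular points: 1/2.
At the order-2 pole 1/2 set g(γ) = (γ - (1/2))^2*f(γ) = -5/4.
Order-2 pole: residue = g'(a); g'(1/2) = 0, so the residue is 0.

Radius of convergence at 0: 1/2.
At 1/2: a pole of order 2; residue 0.


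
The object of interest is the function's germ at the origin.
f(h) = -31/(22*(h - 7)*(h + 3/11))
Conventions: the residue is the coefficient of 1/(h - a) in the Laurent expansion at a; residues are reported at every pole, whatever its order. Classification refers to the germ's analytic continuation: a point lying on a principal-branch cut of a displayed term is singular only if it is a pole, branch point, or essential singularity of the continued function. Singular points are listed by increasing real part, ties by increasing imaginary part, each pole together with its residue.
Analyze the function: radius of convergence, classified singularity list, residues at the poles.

Radius of convergence at 0: 3/11.
At -3/11: a pole of order 1; residue 31/160.
At 7: a pole of order 1; residue -31/160.

Denominator factor (h - 7): pole of order 1 at 7, modulus 7.
Denominator factor (h + 3/11): pole of order 1 at -3/11, modulus 3/11.
The radius of convergence is the smallest modulus among the singular points: 3/11.
At the order-1 pole -3/11 set g(h) = (h - (-3/11))*f(h) = -31/(22*(h - 7)).
Simple pole: residue = g(a) at a = -3/11, which is 31/160.
At the order-1 pole 7 set g(h) = (h - (7))*f(h) = -31/(22*(h + 3/11)).
Simple pole: residue = g(a) at a = 7, which is -31/160.
List the singular points by increasing real part (a conjugate pair: the negative imaginary part first).


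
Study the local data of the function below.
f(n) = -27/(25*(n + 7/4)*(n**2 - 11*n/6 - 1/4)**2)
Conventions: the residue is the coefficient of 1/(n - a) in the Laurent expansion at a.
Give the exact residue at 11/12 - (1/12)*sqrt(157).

The residue is 31104/2088025 - (275208192/51467728225)*sqrt(157).

The factor n**2 - 11*n/6 - 1/4 splits as (n - a)(n - a') with a = 11/12 - (1/12)*sqrt(157), a' = 11/12 + (1/12)*sqrt(157). At the order-2 pole a set g(n) = (n - a)^2*f(n) = [-27/(25*(n + 7/4))] / (n - a')^2.
Order-2 pole: residue = g'(a); g'(11/12 - (1/12)*sqrt(157)) = 31104/2088025 - (275208192/51467728225)*sqrt(157), so the residue is 31104/2088025 - (275208192/51467728225)*sqrt(157).


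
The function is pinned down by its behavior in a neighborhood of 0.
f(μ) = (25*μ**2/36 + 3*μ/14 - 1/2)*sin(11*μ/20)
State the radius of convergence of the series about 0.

The factor sin(11*μ/20) is entire and contributes no finite singular point.
The polynomial part has no poles.
No finite singular points: the Taylor series at 0 converges everywhere.

The radius of convergence is infinite.


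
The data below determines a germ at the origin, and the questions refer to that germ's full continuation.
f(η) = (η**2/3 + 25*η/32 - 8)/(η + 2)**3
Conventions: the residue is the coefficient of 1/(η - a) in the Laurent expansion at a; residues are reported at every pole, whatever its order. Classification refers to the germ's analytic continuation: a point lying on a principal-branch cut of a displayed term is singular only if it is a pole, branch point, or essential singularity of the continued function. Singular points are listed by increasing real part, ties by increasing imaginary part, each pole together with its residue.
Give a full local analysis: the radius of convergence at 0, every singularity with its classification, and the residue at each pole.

Denominator factor (η + 2)^3: pole of order 3 at -2, modulus 2.
The radius of convergence is the smallest modulus among the singular points: 2.
At the order-3 pole -2 set g(η) = (η - (-2))^3*f(η) = η**2/3 + 25*η/32 - 8.
Order-3 pole: residue = g''(a)/2; g''(-2) = 2/3, so the residue is 1/3.

Radius of convergence at 0: 2.
At -2: a pole of order 3; residue 1/3.


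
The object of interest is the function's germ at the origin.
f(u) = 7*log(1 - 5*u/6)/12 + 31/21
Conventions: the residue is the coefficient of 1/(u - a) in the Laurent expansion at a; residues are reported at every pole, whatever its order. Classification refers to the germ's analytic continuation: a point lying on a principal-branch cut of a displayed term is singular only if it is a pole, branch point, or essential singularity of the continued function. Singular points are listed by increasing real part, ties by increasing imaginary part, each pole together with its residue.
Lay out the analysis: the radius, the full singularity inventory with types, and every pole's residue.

Radius of convergence at 0: 6/5.
At 6/5: a logarithmic branch point.

Branch term (7/12)*log(1 - u/(6/5)): its argument vanishes at u = 6/5, a logarithmic branch point, modulus 6/5.
The radius of convergence is the smallest modulus among the singular points: 6/5.


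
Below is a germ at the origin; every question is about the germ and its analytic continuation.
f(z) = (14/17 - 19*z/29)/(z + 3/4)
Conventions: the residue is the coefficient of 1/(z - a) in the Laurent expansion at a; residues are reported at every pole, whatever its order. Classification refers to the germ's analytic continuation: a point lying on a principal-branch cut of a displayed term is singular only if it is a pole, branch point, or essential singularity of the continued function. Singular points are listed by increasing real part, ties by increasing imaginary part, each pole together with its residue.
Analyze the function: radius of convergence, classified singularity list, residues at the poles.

Denominator factor (z + 3/4): pole of order 1 at -3/4, modulus 3/4.
The radius of convergence is the smallest modulus among the singular points: 3/4.
At the order-1 pole -3/4 set g(z) = (z - (-3/4))*f(z) = 14/17 - 19*z/29.
Simple pole: residue = g(a) at a = -3/4, which is 2593/1972.

Radius of convergence at 0: 3/4.
At -3/4: a pole of order 1; residue 2593/1972.


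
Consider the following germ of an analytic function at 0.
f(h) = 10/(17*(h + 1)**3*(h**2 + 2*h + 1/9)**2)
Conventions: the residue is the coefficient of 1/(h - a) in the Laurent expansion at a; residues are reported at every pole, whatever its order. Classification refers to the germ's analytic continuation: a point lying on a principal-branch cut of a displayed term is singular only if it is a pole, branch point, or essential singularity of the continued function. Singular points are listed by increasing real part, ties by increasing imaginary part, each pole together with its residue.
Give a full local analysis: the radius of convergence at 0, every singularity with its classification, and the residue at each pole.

Denominator factor (h + 1)^3: pole of order 3 at -1, modulus 1.
Denominator factor (h**2 + 2*h + 1/9)^2: discriminant 32/9, real irrational roots -1 + (2/3)*sqrt(2) and -1 - (2/3)*sqrt(2); poles of order 2, moduli 1 - (2/3)*sqrt(2) and 1 + (2/3)*sqrt(2).
The radius of convergence is the smallest modulus among the singular points: 1 - (2/3)*sqrt(2).
The factor h**2 + 2*h + 1/9 splits as (h - a)(h - a') with a = -1 - (2/3)*sqrt(2), a' = -1 + (2/3)*sqrt(2). At the order-2 pole a set g(h) = (h - a)^2*f(h) = [10/(17*(h + 1)**3)] / (h - a')^2.
Order-2 pole: residue = g'(a); g'(-1 - (2/3)*sqrt(2)) = -3645/4352, so the residue is -3645/4352.
At the order-3 pole -1 set g(h) = (h - (-1))^3*f(h) = 10/(17*(h**2 + 2*h + 1/9)**2).
Order-3 pole: residue = g''(a)/2; g''(-1) = 3645/1088, so the residue is 3645/2176.
The factor h**2 + 2*h + 1/9 splits as (h - a)(h - a') with a = -1 + (2/3)*sqrt(2), a' = -1 - (2/3)*sqrt(2). At the order-2 pole a set g(h) = (h - a)^2*f(h) = [10/(17*(h + 1)**3)] / (h - a')^2.
Order-2 pole: residue = g'(a); g'(-1 + (2/3)*sqrt(2)) = -3645/4352, so the residue is -3645/4352.
List the singular points by increasing real part (a conjugate pair: the negative imaginary part first).

Radius of convergence at 0: 1 - (2/3)*sqrt(2).
At -1 - (2/3)*sqrt(2): a pole of order 2; residue -3645/4352.
At -1: a pole of order 3; residue 3645/2176.
At -1 + (2/3)*sqrt(2): a pole of order 2; residue -3645/4352.


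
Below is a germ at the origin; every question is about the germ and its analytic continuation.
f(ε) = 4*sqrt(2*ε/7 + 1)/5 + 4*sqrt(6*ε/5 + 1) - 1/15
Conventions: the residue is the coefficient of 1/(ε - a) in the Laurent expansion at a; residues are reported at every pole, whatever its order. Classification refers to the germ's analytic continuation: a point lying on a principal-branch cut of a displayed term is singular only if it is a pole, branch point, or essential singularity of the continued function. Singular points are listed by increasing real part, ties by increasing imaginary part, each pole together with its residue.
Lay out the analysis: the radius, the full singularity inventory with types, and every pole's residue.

Branch term (4)*sqrt(1 - ε/(-5/6)): its argument vanishes at ε = -5/6, a square-root branch point, modulus 5/6.
Branch term (4/5)*sqrt(1 - ε/(-7/2)): its argument vanishes at ε = -7/2, a square-root branch point, modulus 7/2.
The radius of convergence is the smallest modulus among the singular points: 5/6.
List the singular points by increasing real part (a conjugate pair: the negative imaginary part first).

Radius of convergence at 0: 5/6.
At -7/2: an algebraic (square-root) branch point.
At -5/6: an algebraic (square-root) branch point.


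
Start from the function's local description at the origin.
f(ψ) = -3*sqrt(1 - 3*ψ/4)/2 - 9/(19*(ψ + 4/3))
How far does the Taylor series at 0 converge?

Denominator factor (ψ + 4/3): pole of order 1 at -4/3, modulus 4/3.
Branch term (-3/2)*sqrt(1 - ψ/(4/3)): its argument vanishes at ψ = 4/3, a square-root branch point, modulus 4/3.
The radius of convergence is the smallest modulus among the singular points: 4/3.

The radius of convergence is 4/3.
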